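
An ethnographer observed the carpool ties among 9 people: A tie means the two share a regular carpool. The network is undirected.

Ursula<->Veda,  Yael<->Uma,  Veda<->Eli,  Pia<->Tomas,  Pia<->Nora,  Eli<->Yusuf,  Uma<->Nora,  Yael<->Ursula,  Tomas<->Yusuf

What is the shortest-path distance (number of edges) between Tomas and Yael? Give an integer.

4

One shortest route is Tomas – Pia – Nora – Uma – Yael, which uses 4 edges, and at distance 3 from Tomas we only reach {Uma, Veda}, which does not include Yael. So d(Tomas,Yael) = 4.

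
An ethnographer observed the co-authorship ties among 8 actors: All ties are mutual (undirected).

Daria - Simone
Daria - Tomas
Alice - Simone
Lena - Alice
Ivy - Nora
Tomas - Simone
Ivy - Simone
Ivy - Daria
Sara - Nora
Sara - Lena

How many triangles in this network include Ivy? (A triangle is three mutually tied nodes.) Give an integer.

1

Ivy's neighbors: Daria, Nora, and Simone.
Neighbor pairs that are themselves tied: Ivy–Daria–Simone. Each forms one triangle with Ivy, for 1 in total.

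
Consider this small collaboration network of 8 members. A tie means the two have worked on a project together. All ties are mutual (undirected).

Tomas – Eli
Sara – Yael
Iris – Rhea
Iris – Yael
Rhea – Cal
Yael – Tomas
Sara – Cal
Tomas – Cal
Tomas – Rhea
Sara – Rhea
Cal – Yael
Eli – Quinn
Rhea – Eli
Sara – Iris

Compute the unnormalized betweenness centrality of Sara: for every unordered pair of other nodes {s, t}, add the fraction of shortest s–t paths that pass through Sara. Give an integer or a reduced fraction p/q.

Pairs whose geodesics pass through Sara — Yael–Rhea: 1/4; Cal–Iris: 1/3.
All other pairs contribute 0.
Summing the contributions gives betweenness(Sara) = 7/12.

7/12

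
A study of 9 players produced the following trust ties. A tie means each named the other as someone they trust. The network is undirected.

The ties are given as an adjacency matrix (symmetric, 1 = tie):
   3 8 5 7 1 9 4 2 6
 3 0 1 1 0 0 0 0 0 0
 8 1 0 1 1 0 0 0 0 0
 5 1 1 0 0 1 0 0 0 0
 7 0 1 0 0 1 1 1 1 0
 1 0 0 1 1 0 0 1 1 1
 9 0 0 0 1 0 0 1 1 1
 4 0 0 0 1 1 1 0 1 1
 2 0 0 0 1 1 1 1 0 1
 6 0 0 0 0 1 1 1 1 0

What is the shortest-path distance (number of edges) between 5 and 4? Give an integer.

2

One shortest route is 5 – 1 – 4, which uses 2 edges, and 5 and 4 are not directly tied, so nothing shorter exists. So d(5,4) = 2.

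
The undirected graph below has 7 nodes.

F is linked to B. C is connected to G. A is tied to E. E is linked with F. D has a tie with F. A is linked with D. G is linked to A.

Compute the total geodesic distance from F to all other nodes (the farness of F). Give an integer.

12

Distances from F: A:2, B:1, C:4, D:1, E:1, G:3.
Sum = 2 + 1 + 4 + 1 + 1 + 3 = 12.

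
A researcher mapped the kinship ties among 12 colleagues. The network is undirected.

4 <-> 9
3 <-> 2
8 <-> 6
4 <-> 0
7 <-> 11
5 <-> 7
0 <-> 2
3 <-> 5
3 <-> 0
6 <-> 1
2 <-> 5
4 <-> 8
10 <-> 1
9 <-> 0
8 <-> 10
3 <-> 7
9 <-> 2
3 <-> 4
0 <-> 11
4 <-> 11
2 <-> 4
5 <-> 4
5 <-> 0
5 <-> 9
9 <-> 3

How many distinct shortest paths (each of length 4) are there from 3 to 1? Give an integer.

2

The shortest distance is 4. The length-4 paths are: 3–4–8–10–1; 3–4–8–6–1.
That gives 2 distinct shortest paths.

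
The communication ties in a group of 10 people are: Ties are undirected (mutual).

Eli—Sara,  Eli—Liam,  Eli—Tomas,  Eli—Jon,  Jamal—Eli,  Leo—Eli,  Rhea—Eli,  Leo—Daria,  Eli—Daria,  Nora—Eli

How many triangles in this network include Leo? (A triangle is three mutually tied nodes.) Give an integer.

1

Leo's neighbors: Daria and Eli.
Neighbor pairs that are themselves tied: Leo–Daria–Eli. Each forms one triangle with Leo, for 1 in total.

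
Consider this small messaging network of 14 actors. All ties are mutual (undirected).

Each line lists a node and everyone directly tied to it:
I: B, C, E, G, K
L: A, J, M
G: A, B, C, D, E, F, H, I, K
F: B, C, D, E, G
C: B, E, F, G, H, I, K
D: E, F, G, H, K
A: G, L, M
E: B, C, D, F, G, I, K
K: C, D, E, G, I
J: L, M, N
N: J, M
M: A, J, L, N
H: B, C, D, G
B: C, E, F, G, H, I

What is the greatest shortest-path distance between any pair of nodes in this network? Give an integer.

Eccentricity of each node (its greatest distance to any other): A:2, B:4, C:4, D:4, E:4, F:4, G:3, H:4, I:4, J:4, K:4, L:3, M:3, N:4.
The maximum eccentricity is 4, realized for instance by the pair D–N via D – G – A – M – N. So the diameter is 4.

4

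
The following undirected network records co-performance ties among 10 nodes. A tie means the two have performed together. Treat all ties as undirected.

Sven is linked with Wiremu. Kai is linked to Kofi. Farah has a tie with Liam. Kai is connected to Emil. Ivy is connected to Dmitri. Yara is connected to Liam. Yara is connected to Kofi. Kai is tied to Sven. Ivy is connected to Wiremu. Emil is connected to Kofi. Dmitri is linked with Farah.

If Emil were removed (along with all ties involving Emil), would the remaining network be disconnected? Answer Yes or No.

No

Even without Emil, every remaining node can still reach every other (the residual graph is connected), so Emil is not a cut vertex.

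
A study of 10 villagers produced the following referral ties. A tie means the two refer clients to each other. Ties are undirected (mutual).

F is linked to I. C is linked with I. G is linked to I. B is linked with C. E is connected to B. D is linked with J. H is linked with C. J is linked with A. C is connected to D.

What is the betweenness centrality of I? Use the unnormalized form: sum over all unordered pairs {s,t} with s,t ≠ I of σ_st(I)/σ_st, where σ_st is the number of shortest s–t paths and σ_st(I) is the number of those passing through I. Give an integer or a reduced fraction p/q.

Pairs whose geodesics pass through I — C–F: 1; C–G: 1; A–F: 1; A–G: 1; E–F: 1; E–G: 1; H–F: 1; H–G: 1; J–F: 1; J–G: 1; B–F: 1; B–G: 1; F–D: 1; F–G: 1 … (+1 more pairs).
All other pairs contribute 0.
Summing the contributions gives betweenness(I) = 15.

15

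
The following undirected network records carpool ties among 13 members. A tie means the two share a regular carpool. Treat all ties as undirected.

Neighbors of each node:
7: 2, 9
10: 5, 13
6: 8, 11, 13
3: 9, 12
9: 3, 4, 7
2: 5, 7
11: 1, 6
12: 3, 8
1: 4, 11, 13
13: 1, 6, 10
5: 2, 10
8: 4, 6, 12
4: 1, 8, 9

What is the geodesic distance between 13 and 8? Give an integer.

One shortest route is 13 – 6 – 8, which uses 2 edges, and 13 and 8 are not directly tied, so nothing shorter exists. So d(13,8) = 2.

2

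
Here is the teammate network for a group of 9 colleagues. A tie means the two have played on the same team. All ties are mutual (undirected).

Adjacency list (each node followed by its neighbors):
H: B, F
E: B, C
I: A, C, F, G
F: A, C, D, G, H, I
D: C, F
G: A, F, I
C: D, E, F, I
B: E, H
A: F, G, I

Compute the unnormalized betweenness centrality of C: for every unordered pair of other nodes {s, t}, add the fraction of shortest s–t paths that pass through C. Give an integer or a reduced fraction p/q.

Pairs whose geodesics pass through C — G–E: 2/2; I–D: 1/2; I–E: 1; I–B: 1/2; D–E: 1; D–B: 1/2; A–E: 2/2; F–E: 1.
All other pairs contribute 0.
Summing the contributions gives betweenness(C) = 13/2.

13/2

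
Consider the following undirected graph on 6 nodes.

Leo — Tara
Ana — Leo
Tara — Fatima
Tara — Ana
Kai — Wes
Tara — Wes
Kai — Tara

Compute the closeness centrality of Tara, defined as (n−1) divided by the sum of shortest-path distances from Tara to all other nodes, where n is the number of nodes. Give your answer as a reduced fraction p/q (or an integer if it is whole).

1

Distances from Tara: Ana:1, Fatima:1, Kai:1, Leo:1, Wes:1. Sum = 5.
n = 6, so closeness = 5/5 = 1.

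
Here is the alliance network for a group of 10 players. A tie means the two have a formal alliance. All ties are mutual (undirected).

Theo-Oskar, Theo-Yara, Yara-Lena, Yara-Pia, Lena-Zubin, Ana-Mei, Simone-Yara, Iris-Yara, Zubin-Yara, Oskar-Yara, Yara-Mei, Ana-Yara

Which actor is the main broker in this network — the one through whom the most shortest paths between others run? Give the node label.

Unnormalized betweenness of each node: Ana:0, Iris:0, Lena:0, Mei:0, Oskar:0, Pia:0, Simone:0, Theo:0, Yara:33, Zubin:0.
Yara has the largest value, 33, making it the main broker — the node through which the most shortest paths run.

Yara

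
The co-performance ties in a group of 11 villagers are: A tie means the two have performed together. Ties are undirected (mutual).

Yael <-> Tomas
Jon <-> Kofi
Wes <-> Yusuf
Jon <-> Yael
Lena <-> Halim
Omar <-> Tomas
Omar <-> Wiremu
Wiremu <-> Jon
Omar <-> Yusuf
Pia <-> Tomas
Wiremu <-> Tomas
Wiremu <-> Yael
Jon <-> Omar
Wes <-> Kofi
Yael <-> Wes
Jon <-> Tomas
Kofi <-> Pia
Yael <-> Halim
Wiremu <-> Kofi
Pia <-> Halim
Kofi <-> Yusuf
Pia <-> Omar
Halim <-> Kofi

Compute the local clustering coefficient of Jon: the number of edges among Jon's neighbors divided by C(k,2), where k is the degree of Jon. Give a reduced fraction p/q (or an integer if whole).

Jon's neighbors: Kofi, Omar, Tomas, Wiremu, and Yael (k = 5).
Possible neighbor pairs: C(5,2) = 10. Edges among them: Kofi–Wiremu, Omar–Tomas, Omar–Wiremu, Tomas–Wiremu, Tomas–Yael, Wiremu–Yael → e = 6.
Clustering(Jon) = 6/10 = 3/5.

3/5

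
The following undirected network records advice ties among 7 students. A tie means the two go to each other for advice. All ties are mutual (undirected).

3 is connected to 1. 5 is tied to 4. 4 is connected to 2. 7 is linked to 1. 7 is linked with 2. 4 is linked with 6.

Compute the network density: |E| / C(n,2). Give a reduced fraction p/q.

2/7

There are 6 edges and 7 nodes, so the maximum possible is C(7,2) = 21.
Density = 6/21 = 2/7.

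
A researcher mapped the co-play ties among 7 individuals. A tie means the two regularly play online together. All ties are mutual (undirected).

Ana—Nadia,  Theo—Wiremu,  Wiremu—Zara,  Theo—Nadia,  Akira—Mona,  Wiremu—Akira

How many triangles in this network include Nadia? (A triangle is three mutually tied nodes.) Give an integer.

Nadia's neighbors are Ana and Theo, but none of them are tied to each other, so no triangle contains Nadia.

0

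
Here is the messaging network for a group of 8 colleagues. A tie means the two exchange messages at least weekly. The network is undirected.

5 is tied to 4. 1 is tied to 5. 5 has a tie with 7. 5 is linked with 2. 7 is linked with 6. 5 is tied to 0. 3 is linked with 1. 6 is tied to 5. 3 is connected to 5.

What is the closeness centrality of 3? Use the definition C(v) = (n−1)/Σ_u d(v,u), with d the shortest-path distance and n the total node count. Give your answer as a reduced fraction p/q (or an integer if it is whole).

Distances from 3: 0:2, 1:1, 2:2, 4:2, 5:1, 6:2, 7:2. Sum = 12.
n = 8, so closeness = 7/12.

7/12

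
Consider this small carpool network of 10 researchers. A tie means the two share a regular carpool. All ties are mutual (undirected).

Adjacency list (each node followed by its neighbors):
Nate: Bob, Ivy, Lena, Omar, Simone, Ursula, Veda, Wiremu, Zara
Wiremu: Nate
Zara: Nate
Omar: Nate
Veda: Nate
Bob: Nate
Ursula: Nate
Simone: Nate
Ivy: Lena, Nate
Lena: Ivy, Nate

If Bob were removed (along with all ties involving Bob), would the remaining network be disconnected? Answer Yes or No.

Even without Bob, every remaining node can still reach every other (the residual graph is connected), so Bob is not a cut vertex.

No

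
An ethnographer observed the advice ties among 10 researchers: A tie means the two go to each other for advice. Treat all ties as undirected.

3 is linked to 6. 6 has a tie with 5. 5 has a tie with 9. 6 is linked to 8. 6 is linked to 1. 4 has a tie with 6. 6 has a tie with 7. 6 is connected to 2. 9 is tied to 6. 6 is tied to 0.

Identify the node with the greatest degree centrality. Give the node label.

Degrees — 0:1, 1:1, 2:1, 3:1, 4:1, 5:2, 6:9, 7:1, 8:1, 9:2.
The maximum is 9, attained only by 6.

6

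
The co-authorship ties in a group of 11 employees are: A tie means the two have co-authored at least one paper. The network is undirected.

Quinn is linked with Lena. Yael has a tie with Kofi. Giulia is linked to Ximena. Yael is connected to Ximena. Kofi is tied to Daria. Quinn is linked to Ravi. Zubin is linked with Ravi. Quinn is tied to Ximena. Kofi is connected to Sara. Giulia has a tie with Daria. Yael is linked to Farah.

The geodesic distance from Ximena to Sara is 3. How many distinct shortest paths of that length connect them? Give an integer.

The shortest distance is 3, and the only length-3 path is Ximena–Yael–Kofi–Sara. So there is exactly 1 shortest path.

1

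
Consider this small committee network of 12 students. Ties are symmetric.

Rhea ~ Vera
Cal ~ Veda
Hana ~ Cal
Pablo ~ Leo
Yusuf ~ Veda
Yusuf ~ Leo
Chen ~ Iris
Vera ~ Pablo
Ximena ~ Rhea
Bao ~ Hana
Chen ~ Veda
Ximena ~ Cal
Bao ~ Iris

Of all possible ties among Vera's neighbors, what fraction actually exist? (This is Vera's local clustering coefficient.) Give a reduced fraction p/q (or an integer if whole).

0

Vera's neighbors: Pablo and Rhea (k = 2).
Possible neighbor pairs: C(2,2) = 1. Edges among them: none → e = 0.
Clustering(Vera) = 0/1.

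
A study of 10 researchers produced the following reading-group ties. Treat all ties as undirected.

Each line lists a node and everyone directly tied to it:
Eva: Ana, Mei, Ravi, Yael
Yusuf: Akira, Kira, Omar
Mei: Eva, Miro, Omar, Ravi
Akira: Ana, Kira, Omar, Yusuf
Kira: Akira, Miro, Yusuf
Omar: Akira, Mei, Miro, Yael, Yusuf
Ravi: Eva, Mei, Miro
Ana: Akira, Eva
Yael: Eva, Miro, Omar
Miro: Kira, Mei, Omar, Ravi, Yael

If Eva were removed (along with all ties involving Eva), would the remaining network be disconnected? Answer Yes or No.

Even without Eva, every remaining node can still reach every other (the residual graph is connected), so Eva is not a cut vertex.

No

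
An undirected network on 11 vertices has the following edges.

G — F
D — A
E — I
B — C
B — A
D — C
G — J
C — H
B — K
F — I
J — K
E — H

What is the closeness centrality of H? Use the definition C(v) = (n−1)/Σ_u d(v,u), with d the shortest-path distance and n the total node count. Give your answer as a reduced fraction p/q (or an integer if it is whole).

Distances from H: A:3, B:2, C:1, D:2, E:1, F:3, G:4, I:2, J:4, K:3. Sum = 25.
n = 11, so closeness = 10/25 = 2/5.

2/5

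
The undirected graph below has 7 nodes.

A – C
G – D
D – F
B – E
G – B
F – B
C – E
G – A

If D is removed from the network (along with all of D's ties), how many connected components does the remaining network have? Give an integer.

D's neighbors (F and G) remain reachable from one another through other ties, so the rest of the network stays in one piece.

1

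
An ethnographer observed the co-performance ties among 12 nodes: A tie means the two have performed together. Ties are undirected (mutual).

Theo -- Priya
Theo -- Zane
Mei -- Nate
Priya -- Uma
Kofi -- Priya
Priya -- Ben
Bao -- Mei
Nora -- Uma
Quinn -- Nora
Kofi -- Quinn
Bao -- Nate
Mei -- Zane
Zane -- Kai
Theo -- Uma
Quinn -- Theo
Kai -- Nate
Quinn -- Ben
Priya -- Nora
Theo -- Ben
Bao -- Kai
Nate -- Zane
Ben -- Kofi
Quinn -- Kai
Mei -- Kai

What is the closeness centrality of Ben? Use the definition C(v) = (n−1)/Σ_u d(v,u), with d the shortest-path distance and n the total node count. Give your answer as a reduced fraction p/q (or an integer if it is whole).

11/21

Distances from Ben: Bao:3, Kai:2, Kofi:1, Mei:3, Nate:3, Nora:2, Priya:1, Quinn:1, Theo:1, Uma:2, Zane:2. Sum = 21.
n = 12, so closeness = 11/21.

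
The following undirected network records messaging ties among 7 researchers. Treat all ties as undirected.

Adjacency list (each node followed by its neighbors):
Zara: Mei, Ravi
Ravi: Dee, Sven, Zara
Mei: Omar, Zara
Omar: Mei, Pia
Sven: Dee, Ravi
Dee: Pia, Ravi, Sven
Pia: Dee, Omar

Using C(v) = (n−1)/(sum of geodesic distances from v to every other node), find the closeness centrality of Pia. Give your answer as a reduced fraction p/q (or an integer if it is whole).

6/11

Distances from Pia: Dee:1, Mei:2, Omar:1, Ravi:2, Sven:2, Zara:3. Sum = 11.
n = 7, so closeness = 6/11.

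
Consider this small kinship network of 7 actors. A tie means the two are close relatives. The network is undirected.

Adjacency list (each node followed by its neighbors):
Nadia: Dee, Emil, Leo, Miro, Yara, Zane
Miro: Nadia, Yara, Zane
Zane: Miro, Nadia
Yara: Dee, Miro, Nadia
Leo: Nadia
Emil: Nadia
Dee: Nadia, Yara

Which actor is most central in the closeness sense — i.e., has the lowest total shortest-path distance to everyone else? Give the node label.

Farness (sum of distances to all others) for each node — Dee:10, Emil:11, Leo:11, Miro:9, Nadia:6, Yara:9, Zane:10.
The smallest farness is 6, for Nadia, so Nadia has the highest closeness.

Nadia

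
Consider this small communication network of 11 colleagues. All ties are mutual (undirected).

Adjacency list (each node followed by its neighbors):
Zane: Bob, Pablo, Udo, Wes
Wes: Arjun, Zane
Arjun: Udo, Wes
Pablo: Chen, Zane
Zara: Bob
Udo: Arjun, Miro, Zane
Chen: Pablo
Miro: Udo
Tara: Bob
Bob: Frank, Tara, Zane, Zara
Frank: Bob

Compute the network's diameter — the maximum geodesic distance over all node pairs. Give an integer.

4

Eccentricity of each node (its greatest distance to any other): Arjun:4, Bob:3, Chen:4, Frank:4, Miro:4, Pablo:3, Tara:4, Udo:3, Wes:3, Zane:2, Zara:4.
The maximum eccentricity is 4, realized for instance by the pair Arjun–Chen via Arjun – Wes – Zane – Pablo – Chen. So the diameter is 4.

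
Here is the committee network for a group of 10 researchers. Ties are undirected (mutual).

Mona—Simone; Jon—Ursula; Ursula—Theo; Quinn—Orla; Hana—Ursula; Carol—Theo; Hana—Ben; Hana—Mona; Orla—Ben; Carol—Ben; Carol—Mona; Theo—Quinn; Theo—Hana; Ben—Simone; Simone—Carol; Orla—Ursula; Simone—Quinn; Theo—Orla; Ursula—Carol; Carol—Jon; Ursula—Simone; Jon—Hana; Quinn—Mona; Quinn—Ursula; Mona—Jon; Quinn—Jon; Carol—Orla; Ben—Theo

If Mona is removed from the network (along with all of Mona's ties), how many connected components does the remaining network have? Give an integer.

1

Mona's neighbors (Carol, Hana, Jon, Quinn, and Simone) remain reachable from one another through other ties, so the rest of the network stays in one piece.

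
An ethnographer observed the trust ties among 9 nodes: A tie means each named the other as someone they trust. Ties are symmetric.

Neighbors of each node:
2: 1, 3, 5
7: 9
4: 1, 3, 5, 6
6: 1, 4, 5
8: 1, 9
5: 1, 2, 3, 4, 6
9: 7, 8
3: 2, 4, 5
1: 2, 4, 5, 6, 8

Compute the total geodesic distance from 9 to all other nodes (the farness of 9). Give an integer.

Distances from 9: 1:2, 2:3, 3:4, 4:3, 5:3, 6:3, 7:1, 8:1.
Sum = 2 + 3 + 4 + 3 + 3 + 3 + 1 + 1 = 20.

20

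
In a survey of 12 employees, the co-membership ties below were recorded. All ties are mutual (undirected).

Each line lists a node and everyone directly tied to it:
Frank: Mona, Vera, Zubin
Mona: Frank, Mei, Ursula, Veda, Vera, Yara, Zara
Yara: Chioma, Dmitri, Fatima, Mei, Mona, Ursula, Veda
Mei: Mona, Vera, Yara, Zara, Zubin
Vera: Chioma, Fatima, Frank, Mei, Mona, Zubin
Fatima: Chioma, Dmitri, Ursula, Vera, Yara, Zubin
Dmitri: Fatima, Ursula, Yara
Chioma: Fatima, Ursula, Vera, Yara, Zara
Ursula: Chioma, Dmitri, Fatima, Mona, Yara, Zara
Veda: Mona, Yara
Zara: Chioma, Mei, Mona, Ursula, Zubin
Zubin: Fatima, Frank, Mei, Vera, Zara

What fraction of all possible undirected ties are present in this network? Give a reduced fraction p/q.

There are 30 edges and 12 nodes, so the maximum possible is C(12,2) = 66.
Density = 30/66 = 5/11.

5/11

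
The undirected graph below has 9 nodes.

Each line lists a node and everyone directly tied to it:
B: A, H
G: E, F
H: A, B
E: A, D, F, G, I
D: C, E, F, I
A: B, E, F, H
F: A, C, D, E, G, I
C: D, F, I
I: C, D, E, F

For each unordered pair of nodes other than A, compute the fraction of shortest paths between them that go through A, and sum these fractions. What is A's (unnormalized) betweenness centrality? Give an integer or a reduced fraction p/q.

12

Pairs whose geodesics pass through A — H–G: 2/2; H–E: 1; H–C: 1; H–F: 1; H–I: 2/2; H–D: 2/2; B–G: 2/2; B–E: 1; B–C: 1; B–F: 1; B–I: 2/2; B–D: 2/2.
All other pairs contribute 0.
Summing the contributions gives betweenness(A) = 12.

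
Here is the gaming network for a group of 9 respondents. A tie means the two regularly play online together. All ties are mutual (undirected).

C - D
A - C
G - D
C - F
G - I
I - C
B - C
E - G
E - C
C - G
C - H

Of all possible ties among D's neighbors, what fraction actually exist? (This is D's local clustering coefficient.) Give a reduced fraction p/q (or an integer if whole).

D's neighbors: C and G (k = 2).
Possible neighbor pairs: C(2,2) = 1. Edges among them: C–G → e = 1.
Clustering(D) = 1/1.

1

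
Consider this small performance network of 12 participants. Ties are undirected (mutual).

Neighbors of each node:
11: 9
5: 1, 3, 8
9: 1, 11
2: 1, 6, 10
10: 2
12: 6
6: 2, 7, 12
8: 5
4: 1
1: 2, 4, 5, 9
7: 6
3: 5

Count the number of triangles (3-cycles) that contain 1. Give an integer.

0

1's neighbors are 2, 4, 5, and 9, but none of them are tied to each other, so no triangle contains 1.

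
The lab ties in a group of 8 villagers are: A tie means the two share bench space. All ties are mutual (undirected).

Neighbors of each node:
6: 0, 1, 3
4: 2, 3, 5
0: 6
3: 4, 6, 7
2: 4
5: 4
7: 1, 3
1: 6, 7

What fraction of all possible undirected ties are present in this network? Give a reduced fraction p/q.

2/7

There are 8 edges and 8 nodes, so the maximum possible is C(8,2) = 28.
Density = 8/28 = 2/7.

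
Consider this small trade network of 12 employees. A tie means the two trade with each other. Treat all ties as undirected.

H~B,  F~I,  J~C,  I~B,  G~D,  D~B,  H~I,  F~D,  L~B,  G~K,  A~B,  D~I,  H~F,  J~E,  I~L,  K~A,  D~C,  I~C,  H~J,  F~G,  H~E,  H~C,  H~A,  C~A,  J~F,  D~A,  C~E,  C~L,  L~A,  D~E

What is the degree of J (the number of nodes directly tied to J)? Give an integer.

4

J is directly tied to C, E, F, and H. That is 4 neighbors, so the degree of J is 4.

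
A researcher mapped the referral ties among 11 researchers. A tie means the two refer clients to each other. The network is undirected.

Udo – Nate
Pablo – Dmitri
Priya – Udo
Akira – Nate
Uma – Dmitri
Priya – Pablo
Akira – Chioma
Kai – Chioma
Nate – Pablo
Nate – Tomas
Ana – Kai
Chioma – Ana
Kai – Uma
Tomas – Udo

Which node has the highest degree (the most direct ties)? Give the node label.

Degrees — Akira:2, Ana:2, Chioma:3, Dmitri:2, Kai:3, Nate:4, Pablo:3, Priya:2, Tomas:2, Udo:3, Uma:2.
The maximum is 4, attained only by Nate.

Nate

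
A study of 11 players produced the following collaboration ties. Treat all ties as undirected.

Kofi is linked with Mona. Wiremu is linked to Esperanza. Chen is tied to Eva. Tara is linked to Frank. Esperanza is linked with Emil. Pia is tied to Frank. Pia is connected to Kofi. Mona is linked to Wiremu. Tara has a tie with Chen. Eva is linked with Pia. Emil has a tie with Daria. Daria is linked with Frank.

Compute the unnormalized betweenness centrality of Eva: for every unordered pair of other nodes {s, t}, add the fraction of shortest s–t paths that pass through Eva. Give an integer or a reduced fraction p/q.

Pairs whose geodesics pass through Eva — Chen–Pia: 1; Chen–Kofi: 1; Chen–Mona: 1; Chen–Wiremu: 1.
All other pairs contribute 0.
Summing the contributions gives betweenness(Eva) = 4.

4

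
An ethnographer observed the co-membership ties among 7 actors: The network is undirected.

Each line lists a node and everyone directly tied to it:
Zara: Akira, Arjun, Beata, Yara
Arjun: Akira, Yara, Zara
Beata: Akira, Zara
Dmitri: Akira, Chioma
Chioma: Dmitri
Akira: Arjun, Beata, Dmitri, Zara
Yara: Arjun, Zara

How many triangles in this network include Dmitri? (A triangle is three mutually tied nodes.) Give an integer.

Dmitri's neighbors are Akira and Chioma, but none of them are tied to each other, so no triangle contains Dmitri.

0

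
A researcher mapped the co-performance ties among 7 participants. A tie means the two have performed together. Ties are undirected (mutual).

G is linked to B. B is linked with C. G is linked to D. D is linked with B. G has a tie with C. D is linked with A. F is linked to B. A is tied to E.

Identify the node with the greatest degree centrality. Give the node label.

Degrees — A:2, B:4, C:2, D:3, E:1, F:1, G:3.
The maximum is 4, attained only by B.

B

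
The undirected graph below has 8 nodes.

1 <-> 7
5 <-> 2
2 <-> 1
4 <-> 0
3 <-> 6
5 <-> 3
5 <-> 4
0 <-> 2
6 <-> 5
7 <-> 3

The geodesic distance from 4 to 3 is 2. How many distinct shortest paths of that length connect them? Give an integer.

1

The shortest distance is 2, and the only length-2 path is 4–5–3. So there is exactly 1 shortest path.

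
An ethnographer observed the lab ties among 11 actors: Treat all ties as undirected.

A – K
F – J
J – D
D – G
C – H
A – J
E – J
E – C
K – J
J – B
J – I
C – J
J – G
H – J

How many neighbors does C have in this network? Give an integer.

3

C is directly tied to E, H, and J. That is 3 neighbors, so the degree of C is 3.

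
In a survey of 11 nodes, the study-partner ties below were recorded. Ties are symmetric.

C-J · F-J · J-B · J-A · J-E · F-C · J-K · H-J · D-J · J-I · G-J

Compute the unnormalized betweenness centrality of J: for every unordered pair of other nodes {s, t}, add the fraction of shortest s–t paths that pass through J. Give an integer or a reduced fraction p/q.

Pairs whose geodesics pass through J — H–F: 1; H–A: 1; H–G: 1; H–K: 1; H–B: 1; H–E: 1; H–I: 1; H–D: 1; H–C: 1; F–A: 1; F–G: 1; F–K: 1; F–B: 1; F–E: 1 … (+30 more pairs).
All other pairs contribute 0.
Summing the contributions gives betweenness(J) = 44.

44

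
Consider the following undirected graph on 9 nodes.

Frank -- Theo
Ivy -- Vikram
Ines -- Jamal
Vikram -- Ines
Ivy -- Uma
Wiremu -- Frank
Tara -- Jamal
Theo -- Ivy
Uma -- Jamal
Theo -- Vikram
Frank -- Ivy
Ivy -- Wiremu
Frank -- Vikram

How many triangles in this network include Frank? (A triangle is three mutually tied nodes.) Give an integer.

4

Frank's neighbors: Ivy, Theo, Vikram, and Wiremu.
Neighbor pairs that are themselves tied: Frank–Ivy–Theo; Frank–Ivy–Vikram; Frank–Ivy–Wiremu; Frank–Theo–Vikram. Each forms one triangle with Frank, for 4 in total.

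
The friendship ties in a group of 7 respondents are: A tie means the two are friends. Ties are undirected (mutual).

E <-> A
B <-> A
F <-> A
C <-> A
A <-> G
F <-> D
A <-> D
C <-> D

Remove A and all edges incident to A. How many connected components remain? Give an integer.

4

Without A, the remaining ties split the others into: {G}; {C, D, F}; {B}; {E}.
That's 4 separate components.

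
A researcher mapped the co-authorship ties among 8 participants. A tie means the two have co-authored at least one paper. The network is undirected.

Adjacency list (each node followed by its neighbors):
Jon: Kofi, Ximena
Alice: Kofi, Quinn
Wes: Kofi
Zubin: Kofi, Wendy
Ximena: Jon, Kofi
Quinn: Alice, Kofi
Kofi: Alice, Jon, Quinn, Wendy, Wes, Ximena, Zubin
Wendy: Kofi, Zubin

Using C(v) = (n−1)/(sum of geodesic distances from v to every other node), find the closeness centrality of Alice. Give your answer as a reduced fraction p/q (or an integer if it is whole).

7/12

Distances from Alice: Jon:2, Kofi:1, Quinn:1, Wendy:2, Wes:2, Ximena:2, Zubin:2. Sum = 12.
n = 8, so closeness = 7/12.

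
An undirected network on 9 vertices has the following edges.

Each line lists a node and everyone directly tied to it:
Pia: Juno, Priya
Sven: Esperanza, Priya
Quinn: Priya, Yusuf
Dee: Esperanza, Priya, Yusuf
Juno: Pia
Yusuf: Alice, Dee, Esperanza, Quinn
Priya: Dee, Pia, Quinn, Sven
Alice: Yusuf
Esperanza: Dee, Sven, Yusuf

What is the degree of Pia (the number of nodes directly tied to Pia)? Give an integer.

2

Pia is directly tied to Juno and Priya. That is 2 neighbors, so the degree of Pia is 2.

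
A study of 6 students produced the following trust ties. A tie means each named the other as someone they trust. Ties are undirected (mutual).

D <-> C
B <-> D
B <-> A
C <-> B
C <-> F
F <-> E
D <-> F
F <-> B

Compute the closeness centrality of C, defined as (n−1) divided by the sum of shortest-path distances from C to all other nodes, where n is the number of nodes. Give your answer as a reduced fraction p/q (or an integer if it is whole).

5/7

Distances from C: A:2, B:1, D:1, E:2, F:1. Sum = 7.
n = 6, so closeness = 5/7.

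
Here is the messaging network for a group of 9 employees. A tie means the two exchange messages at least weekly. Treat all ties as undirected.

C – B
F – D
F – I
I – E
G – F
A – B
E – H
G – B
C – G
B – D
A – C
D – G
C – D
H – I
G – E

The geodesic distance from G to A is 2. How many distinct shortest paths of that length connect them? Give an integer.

The shortest distance is 2. The length-2 paths are: G–C–A; G–B–A.
That gives 2 distinct shortest paths.

2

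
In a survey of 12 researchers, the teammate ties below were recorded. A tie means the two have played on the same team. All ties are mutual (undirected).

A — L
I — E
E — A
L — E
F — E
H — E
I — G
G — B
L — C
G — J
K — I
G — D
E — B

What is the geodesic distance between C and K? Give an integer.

One shortest route is C – L – E – I – K, which uses 4 edges, and at distance 3 from C we only reach {B, F, H, I}, which does not include K. So d(C,K) = 4.

4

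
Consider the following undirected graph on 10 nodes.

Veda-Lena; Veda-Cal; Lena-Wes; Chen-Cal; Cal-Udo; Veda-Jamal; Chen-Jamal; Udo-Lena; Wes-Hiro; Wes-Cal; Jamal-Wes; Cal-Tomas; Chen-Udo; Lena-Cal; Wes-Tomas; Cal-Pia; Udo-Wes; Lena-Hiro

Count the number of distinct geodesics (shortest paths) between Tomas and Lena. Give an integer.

The shortest distance is 2. The length-2 paths are: Tomas–Cal–Lena; Tomas–Wes–Lena.
That gives 2 distinct shortest paths.

2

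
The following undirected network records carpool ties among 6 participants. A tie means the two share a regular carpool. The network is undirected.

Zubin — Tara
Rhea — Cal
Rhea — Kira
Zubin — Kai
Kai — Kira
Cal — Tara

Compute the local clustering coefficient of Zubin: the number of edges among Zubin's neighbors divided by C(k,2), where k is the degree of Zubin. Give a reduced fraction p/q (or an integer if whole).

0

Zubin's neighbors: Kai and Tara (k = 2).
Possible neighbor pairs: C(2,2) = 1. Edges among them: none → e = 0.
Clustering(Zubin) = 0/1.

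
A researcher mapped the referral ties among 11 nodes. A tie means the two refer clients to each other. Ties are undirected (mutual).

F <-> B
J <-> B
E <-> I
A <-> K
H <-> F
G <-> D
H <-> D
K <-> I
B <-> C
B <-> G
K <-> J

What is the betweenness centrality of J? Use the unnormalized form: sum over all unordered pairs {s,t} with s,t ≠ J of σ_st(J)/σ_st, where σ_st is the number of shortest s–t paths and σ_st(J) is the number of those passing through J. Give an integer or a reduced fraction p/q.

24

Pairs whose geodesics pass through J — A–D: 1; A–B: 1; A–G: 1; A–H: 1; A–C: 1; A–F: 1; D–E: 1; D–K: 1; D–I: 1; E–B: 1; E–G: 1; E–H: 1; E–C: 1; E–F: 1 … (+10 more pairs).
All other pairs contribute 0.
Summing the contributions gives betweenness(J) = 24.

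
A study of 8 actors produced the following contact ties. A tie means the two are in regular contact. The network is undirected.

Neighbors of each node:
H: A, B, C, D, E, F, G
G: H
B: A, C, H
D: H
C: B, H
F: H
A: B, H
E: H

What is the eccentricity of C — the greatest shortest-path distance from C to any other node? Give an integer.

2

Distances from C: A:2, B:1, D:2, E:2, F:2, G:2, H:1.
The largest is 2 (to E, G, D, F, and A), so the eccentricity of C is 2.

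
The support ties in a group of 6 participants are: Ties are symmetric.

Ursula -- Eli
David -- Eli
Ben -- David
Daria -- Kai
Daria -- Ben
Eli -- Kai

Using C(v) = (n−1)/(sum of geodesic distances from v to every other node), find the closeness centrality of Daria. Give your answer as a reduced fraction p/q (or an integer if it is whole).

Distances from Daria: Ben:1, David:2, Eli:2, Kai:1, Ursula:3. Sum = 9.
n = 6, so closeness = 5/9.

5/9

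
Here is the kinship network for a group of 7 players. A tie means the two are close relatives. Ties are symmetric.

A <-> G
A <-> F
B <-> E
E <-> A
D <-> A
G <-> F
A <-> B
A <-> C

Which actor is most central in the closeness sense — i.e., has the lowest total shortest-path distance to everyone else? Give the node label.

A

Farness (sum of distances to all others) for each node — A:6, B:10, C:11, D:11, E:10, F:10, G:10.
The smallest farness is 6, for A, so A has the highest closeness.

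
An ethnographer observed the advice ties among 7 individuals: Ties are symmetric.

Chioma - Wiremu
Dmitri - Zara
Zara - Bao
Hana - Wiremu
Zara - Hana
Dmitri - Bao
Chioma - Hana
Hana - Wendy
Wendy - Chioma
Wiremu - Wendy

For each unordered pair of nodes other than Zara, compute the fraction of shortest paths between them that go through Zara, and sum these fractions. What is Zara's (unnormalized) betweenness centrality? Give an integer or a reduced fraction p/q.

Pairs whose geodesics pass through Zara — Wendy–Bao: 1; Wendy–Dmitri: 1; Chioma–Bao: 1; Chioma–Dmitri: 1; Hana–Bao: 1; Hana–Dmitri: 1; Wiremu–Bao: 1; Wiremu–Dmitri: 1.
All other pairs contribute 0.
Summing the contributions gives betweenness(Zara) = 8.

8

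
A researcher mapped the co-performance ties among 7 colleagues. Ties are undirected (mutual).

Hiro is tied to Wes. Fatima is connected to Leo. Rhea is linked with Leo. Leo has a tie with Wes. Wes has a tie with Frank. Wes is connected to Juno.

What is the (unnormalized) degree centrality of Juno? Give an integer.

1

Juno is directly tied to Wes. That is 1 neighbor, so the degree of Juno is 1.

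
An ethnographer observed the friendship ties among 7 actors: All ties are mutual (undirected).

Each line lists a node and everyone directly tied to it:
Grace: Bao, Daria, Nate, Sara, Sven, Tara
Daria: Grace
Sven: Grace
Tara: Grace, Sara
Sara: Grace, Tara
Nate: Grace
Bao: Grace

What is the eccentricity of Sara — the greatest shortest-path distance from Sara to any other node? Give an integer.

2

Distances from Sara: Bao:2, Daria:2, Grace:1, Nate:2, Sven:2, Tara:1.
The largest is 2 (to Sven, Daria, Bao, and Nate), so the eccentricity of Sara is 2.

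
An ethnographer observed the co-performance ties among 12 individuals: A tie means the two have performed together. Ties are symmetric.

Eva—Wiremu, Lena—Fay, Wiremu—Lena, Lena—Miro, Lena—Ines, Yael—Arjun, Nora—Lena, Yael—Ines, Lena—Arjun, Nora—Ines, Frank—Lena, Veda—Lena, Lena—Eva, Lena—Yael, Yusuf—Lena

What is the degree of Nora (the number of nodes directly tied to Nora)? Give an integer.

Nora is directly tied to Ines and Lena. That is 2 neighbors, so the degree of Nora is 2.

2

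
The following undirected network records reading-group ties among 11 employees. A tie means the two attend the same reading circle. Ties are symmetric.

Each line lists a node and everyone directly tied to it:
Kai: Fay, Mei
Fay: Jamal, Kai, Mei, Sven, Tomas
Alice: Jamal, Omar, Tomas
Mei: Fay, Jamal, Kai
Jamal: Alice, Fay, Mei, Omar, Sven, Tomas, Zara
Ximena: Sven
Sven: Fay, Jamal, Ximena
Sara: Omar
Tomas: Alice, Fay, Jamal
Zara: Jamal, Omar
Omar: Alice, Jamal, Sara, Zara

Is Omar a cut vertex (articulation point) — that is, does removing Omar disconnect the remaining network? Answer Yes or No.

Removing Omar leaves {Alice, Fay, Jamal, Kai, Mei, Sven, Tomas, Ximena, and Zara} with no path to {Sara}, so the network splits into 2 components. Omar is a cut vertex.

Yes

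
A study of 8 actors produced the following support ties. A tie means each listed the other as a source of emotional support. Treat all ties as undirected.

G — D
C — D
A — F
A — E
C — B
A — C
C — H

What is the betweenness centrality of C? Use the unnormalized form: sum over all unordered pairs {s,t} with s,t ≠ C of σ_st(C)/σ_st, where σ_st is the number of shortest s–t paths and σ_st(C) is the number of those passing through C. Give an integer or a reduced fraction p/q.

Pairs whose geodesics pass through C — B–E: 1; B–G: 1; B–F: 1; B–A: 1; B–D: 1; B–H: 1; E–G: 1; E–D: 1; E–H: 1; G–F: 1; G–A: 1; G–H: 1; F–D: 1; F–H: 1 … (+3 more pairs).
All other pairs contribute 0.
Summing the contributions gives betweenness(C) = 17.

17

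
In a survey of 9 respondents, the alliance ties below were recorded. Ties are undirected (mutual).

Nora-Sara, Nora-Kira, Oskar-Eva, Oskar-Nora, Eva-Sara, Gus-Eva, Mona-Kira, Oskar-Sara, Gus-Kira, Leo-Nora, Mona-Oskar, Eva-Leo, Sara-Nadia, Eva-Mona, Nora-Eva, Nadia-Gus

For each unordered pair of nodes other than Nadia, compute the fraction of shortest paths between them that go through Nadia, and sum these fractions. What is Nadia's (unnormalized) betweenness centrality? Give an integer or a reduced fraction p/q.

1/2

Pairs whose geodesics pass through Nadia — Sara–Gus: 1/2.
All other pairs contribute 0.
Summing the contributions gives betweenness(Nadia) = 1/2.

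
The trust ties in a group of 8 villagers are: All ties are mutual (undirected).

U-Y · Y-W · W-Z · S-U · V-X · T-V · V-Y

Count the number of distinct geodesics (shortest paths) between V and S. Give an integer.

1

The shortest distance is 3, and the only length-3 path is V–Y–U–S. So there is exactly 1 shortest path.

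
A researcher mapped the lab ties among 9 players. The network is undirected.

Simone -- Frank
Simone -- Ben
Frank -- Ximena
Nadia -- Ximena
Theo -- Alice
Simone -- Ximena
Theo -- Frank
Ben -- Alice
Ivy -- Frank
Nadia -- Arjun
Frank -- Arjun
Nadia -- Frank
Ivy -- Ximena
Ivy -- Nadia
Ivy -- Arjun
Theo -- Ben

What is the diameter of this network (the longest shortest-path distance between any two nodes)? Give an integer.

Eccentricity of each node (its greatest distance to any other): Alice:3, Arjun:3, Ben:3, Frank:2, Ivy:3, Nadia:3, Simone:2, Theo:2, Ximena:3.
The maximum eccentricity is 3, realized for instance by the pair Alice–Nadia via Alice – Theo – Frank – Nadia. So the diameter is 3.

3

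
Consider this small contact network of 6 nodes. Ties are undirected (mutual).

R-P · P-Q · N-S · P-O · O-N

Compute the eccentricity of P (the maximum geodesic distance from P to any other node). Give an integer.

Distances from P: N:2, O:1, Q:1, R:1, S:3.
The largest is 3 (to S), so the eccentricity of P is 3.

3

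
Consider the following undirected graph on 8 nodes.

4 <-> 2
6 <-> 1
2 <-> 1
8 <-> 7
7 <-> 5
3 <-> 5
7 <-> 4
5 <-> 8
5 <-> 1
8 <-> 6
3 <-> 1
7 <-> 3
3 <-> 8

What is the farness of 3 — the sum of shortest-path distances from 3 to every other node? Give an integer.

Distances from 3: 1:1, 2:2, 4:2, 5:1, 6:2, 7:1, 8:1.
Sum = 1 + 2 + 2 + 1 + 2 + 1 + 1 = 10.

10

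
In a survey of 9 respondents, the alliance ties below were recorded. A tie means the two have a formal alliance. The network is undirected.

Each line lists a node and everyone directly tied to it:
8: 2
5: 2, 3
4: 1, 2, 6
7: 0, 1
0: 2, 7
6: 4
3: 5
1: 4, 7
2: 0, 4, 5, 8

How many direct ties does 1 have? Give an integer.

2

1 is directly tied to 4 and 7. That is 2 neighbors, so the degree of 1 is 2.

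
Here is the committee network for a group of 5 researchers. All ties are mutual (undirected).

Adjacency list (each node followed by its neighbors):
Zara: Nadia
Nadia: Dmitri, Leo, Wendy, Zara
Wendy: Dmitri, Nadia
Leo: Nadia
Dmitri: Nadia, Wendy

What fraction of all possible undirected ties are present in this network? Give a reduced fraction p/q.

There are 5 edges and 5 nodes, so the maximum possible is C(5,2) = 10.
Density = 5/10 = 1/2.

1/2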